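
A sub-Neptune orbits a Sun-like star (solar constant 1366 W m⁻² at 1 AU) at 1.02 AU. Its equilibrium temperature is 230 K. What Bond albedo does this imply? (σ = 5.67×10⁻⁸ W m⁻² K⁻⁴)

A ≈ 0.52

Flux at 1.02 AU: S = 1366/1.02² = 1310 W m⁻².
From T_eq⁴ = S(1−A)/(4σ): 1−A = 4σT_eq⁴/S.
1−A = 4 × 5.67×10⁻⁸ × (230)⁴ / 1310 = 0.483.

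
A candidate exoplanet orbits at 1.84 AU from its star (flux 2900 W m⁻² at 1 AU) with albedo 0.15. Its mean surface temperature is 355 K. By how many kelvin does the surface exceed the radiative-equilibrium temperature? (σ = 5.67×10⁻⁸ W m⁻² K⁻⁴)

ΔT ≈ 117.0 K

S = 2900/1.84² = 856.6 W m⁻².
T_eq = [S(1−A)/(4σ)]^(1/4) = [856.6×0.85/(4×5.67×10⁻⁸)]^(1/4) = 238.0 K.
ΔT = T_surf − T_eq = 355 − 238.0.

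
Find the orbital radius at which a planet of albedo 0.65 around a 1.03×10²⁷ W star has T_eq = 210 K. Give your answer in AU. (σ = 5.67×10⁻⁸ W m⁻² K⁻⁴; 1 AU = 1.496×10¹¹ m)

d ≈ 1.70 AU

From T_eq⁴ = L(1−A)/(16πσd²): d = √[L(1−A)/(16πσT_eq⁴)].
d = √[1.03×10²⁷ × 0.35 / (16π × 5.67×10⁻⁸ × (210)⁴)] = 2.55×10¹¹ m = 1.70 AU.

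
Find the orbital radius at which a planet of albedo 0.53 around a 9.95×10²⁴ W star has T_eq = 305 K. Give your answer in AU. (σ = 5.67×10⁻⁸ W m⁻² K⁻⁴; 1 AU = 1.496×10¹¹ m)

d ≈ 0.0920 AU

From T_eq⁴ = L(1−A)/(16πσd²): d = √[L(1−A)/(16πσT_eq⁴)].
d = √[9.95×10²⁴ × 0.47 / (16π × 5.67×10⁻⁸ × (305)⁴)] = 1.38×10¹⁰ m = 0.0920 AU.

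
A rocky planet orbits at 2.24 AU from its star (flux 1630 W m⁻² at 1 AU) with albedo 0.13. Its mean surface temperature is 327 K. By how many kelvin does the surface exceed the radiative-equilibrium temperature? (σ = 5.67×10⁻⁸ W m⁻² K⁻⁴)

S = 1630/2.24² = 324.9 W m⁻².
T_eq = [S(1−A)/(4σ)]^(1/4) = [324.9×0.87/(4×5.67×10⁻⁸)]^(1/4) = 187.9 K.
ΔT = T_surf − T_eq = 327 − 187.9.

ΔT ≈ 139.1 K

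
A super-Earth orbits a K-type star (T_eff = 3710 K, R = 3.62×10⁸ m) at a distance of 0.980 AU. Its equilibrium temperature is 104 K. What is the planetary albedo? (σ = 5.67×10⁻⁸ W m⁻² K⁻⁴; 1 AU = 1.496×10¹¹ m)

A ≈ 0.59

d = 0.980 AU = 1.47×10¹¹ m.
L = 4πR_⋆²σT_⋆⁴ = 4π(3.62×10⁸)² × 5.67×10⁻⁸ × (3710)⁴ = 1.77×10²⁵ W.
S = L/(4πd²) = 65.5 W m⁻².
From T_eq⁴ = S(1−A)/(4σ): 1−A = 4σT_eq⁴/S.
1−A = 4 × 5.67×10⁻⁸ × (104)⁴ / 65.5 = 0.405.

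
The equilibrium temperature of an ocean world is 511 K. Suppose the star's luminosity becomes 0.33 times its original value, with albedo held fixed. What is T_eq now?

T_eq ∝ L^(1/4) · d^(−1/2).
T′ = 511 × 0.33^(1/4) = 387 K.

T_eq ≈ 387 K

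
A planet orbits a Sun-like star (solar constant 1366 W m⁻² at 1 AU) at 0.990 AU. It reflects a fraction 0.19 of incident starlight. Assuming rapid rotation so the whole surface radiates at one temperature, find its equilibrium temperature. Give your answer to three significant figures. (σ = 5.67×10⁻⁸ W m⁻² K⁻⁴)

Flux at 0.990 AU: S = 1366/0.990² = 1390 W m⁻².
Energy balance: absorbed = emitted ⇒ πR²·S(1−A) = 4πR²·σT_eq⁴, so T_eq⁴ = S(1−A)/(4σ).
T_eq = [1390 × 0.81 / (4 × 5.67×10⁻⁸)]^(1/4) = (4.98×10⁹)^(1/4) = 266 K.

T_eq ≈ 266 K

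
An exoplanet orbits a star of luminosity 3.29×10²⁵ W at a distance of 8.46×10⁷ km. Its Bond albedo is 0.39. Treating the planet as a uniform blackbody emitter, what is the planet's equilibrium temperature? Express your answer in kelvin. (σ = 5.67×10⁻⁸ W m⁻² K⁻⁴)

d = 8.46×10⁷ km = 8.46×10¹⁰ m.
Flux: S = L/(4πd²) = 3.29×10²⁵/(4π×(8.46×10¹⁰)²) = 366 W m⁻².
Energy balance: absorbed = emitted ⇒ πR²·S(1−A) = 4πR²·σT_eq⁴, so T_eq⁴ = S(1−A)/(4σ).
T_eq = [366 × 0.61 / (4 × 5.67×10⁻⁸)]^(1/4) = (9.84×10⁸)^(1/4) = 177 K.

T_eq ≈ 177 K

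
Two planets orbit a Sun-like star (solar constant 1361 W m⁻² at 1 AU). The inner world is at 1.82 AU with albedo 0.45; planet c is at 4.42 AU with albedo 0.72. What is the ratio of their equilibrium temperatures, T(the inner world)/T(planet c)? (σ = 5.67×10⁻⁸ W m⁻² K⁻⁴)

T₁/T₂ ≈ 1.845

T_eq = [S₀(1−A)/(4σd²)]^(1/4), so T ∝ (1−A)^(1/4) / √d.
T₁ = [1361×0.55/(4×5.67×10⁻⁸×1.82²)]^(1/4) = 177.67 K.
T₂ = [1361×0.28/(4×5.67×10⁻⁸×4.42²)]^(1/4) = 96.30 K.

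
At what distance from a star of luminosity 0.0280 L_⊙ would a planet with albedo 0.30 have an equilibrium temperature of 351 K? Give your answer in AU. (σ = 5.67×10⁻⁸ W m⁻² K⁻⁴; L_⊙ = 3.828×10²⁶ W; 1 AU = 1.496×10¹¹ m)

d ≈ 0.0880 AU

L = 0.0280 × 3.828×10²⁶ = 1.07×10²⁵ W.
From T_eq⁴ = L(1−A)/(16πσd²): d = √[L(1−A)/(16πσT_eq⁴)].
d = √[1.07×10²⁵ × 0.70 / (16π × 5.67×10⁻⁸ × (351)⁴)] = 1.32×10¹⁰ m = 0.0880 AU.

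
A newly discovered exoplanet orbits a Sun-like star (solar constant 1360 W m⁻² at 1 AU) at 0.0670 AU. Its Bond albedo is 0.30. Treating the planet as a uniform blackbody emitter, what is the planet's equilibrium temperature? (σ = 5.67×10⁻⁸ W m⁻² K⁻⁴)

Flux at 0.0670 AU: S = 1360/0.0670² = 3.03×10⁵ W m⁻².
Energy balance: absorbed = emitted ⇒ πR²·S(1−A) = 4πR²·σT_eq⁴, so T_eq⁴ = S(1−A)/(4σ).
T_eq = [3.03×10⁵ × 0.70 / (4 × 5.67×10⁻⁸)]^(1/4) = (9.35×10¹¹)^(1/4) = 983 K.

T_eq ≈ 983 K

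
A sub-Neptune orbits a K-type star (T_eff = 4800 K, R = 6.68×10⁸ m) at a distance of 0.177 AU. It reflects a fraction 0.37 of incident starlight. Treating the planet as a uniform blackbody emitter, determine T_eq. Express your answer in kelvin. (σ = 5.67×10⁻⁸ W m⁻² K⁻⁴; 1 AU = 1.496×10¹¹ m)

d = 0.177 AU = 2.65×10¹⁰ m.
L = 4πR_⋆²σT_⋆⁴ = 4π(6.68×10⁸)² × 5.67×10⁻⁸ × (4800)⁴ = 1.69×10²⁶ W.
S = L/(4πd²) = 1.92×10⁴ W m⁻².
Energy balance: absorbed = emitted ⇒ πR²·S(1−A) = 4πR²·σT_eq⁴, so T_eq⁴ = S(1−A)/(4σ).
T_eq = [1.92×10⁴ × 0.63 / (4 × 5.67×10⁻⁸)]^(1/4) = (5.32×10¹⁰)^(1/4) = 480 K.

T_eq ≈ 480 K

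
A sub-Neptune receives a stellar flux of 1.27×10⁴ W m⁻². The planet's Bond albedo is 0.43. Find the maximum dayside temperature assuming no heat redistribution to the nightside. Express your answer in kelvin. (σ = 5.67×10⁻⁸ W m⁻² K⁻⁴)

T_ss ≈ 598 K

With no redistribution each surface element balances locally: S(1−A) = σT⁴.
T = [1.27×10⁴ × 0.57 / 5.67×10⁻⁸]^(1/4) = (1.28×10¹¹)^(1/4) = 598 K.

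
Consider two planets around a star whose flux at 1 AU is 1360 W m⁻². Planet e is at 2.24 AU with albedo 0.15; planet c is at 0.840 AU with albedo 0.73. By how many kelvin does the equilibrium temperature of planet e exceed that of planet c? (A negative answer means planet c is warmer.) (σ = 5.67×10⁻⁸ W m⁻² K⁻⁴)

T_eq = [S₀(1−A)/(4σd²)]^(1/4), so T ∝ (1−A)^(1/4) / √d.
T₁ = [1360×0.85/(4×5.67×10⁻⁸×2.24²)]^(1/4) = 178.53 K.
T₂ = [1360×0.27/(4×5.67×10⁻⁸×0.840²)]^(1/4) = 218.86 K.

ΔT ≈ -40.3 K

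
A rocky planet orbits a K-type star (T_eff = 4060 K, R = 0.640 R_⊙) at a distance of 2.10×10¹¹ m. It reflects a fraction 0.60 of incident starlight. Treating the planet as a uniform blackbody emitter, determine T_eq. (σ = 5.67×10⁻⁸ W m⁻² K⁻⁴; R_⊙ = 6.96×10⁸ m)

R_⋆ = 0.640 × 6.96×10⁸ = 4.45×10⁸ m.
L = 4πR_⋆²σT_⋆⁴ = 4π(4.45×10⁸)² × 5.67×10⁻⁸ × (4060)⁴ = 3.84×10²⁵ W.
S = L/(4πd²) = 69.3 W m⁻².
Energy balance: absorbed = emitted ⇒ πR²·S(1−A) = 4πR²·σT_eq⁴, so T_eq⁴ = S(1−A)/(4σ).
T_eq = [69.3 × 0.40 / (4 × 5.67×10⁻⁸)]^(1/4) = (1.22×10⁸)^(1/4) = 105 K.

T_eq ≈ 105 K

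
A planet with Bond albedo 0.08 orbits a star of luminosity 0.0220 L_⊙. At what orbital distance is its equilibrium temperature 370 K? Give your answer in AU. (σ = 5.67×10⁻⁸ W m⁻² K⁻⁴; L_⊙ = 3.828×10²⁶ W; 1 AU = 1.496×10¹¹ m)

d ≈ 0.0805 AU

L = 0.0220 × 3.828×10²⁶ = 8.42×10²⁴ W.
From T_eq⁴ = L(1−A)/(16πσd²): d = √[L(1−A)/(16πσT_eq⁴)].
d = √[8.42×10²⁴ × 0.92 / (16π × 5.67×10⁻⁸ × (370)⁴)] = 1.20×10¹⁰ m = 0.0805 AU.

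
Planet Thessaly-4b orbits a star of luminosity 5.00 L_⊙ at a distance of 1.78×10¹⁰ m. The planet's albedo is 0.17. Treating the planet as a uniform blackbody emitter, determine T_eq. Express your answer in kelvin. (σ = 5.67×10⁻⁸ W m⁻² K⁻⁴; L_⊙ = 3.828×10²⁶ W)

L = 5.00 × 3.828×10²⁶ = 1.91×10²⁷ W.
Flux: S = L/(4πd²) = 1.91×10²⁷/(4π×(1.78×10¹⁰)²) = 4.81×10⁵ W m⁻².
Energy balance: absorbed = emitted ⇒ πR²·S(1−A) = 4πR²·σT_eq⁴, so T_eq⁴ = S(1−A)/(4σ).
T_eq = [4.81×10⁵ × 0.83 / (4 × 5.67×10⁻⁸)]^(1/4) = (1.76×10¹²)^(1/4) = 1150 K.

T_eq ≈ 1150 K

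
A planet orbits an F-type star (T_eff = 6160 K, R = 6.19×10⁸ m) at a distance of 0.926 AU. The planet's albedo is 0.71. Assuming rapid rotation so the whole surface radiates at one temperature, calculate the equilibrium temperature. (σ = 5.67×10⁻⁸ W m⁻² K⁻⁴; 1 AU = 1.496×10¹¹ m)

T_eq ≈ 214 K

d = 0.926 AU = 1.39×10¹¹ m.
L = 4πR_⋆²σT_⋆⁴ = 4π(6.19×10⁸)² × 5.67×10⁻⁸ × (6160)⁴ = 3.93×10²⁶ W.
S = L/(4πd²) = 1630 W m⁻².
Energy balance: absorbed = emitted ⇒ πR²·S(1−A) = 4πR²·σT_eq⁴, so T_eq⁴ = S(1−A)/(4σ).
T_eq = [1630 × 0.29 / (4 × 5.67×10⁻⁸)]^(1/4) = (2.08×10⁹)^(1/4) = 214 K.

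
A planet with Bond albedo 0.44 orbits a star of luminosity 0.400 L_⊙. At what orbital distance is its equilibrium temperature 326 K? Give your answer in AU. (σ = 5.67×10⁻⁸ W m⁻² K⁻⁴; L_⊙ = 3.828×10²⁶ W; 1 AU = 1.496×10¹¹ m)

L = 0.400 × 3.828×10²⁶ = 1.53×10²⁶ W.
From T_eq⁴ = L(1−A)/(16πσd²): d = √[L(1−A)/(16πσT_eq⁴)].
d = √[1.53×10²⁶ × 0.56 / (16π × 5.67×10⁻⁸ × (326)⁴)] = 5.16×10¹⁰ m = 0.345 AU.

d ≈ 0.345 AU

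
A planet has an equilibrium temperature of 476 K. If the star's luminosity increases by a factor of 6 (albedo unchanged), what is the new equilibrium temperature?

T_eq ∝ L^(1/4) · d^(−1/2).
T′ = 476 × 6^(1/4) = 745 K.

T_eq ≈ 745 K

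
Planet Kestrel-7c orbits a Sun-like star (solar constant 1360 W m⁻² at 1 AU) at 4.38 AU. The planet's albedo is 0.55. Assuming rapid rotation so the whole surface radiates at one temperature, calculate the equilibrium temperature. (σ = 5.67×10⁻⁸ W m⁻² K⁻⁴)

T_eq ≈ 109 K

Flux at 4.38 AU: S = 1360/4.38² = 70.9 W m⁻².
Energy balance: absorbed = emitted ⇒ πR²·S(1−A) = 4πR²·σT_eq⁴, so T_eq⁴ = S(1−A)/(4σ).
T_eq = [70.9 × 0.45 / (4 × 5.67×10⁻⁸)]^(1/4) = (1.41×10⁸)^(1/4) = 109 K.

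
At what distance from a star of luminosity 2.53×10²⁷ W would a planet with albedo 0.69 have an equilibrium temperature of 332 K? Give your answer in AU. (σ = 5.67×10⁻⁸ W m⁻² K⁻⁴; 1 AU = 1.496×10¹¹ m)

d ≈ 1.01 AU

From T_eq⁴ = L(1−A)/(16πσd²): d = √[L(1−A)/(16πσT_eq⁴)].
d = √[2.53×10²⁷ × 0.31 / (16π × 5.67×10⁻⁸ × (332)⁴)] = 1.51×10¹¹ m = 1.01 AU.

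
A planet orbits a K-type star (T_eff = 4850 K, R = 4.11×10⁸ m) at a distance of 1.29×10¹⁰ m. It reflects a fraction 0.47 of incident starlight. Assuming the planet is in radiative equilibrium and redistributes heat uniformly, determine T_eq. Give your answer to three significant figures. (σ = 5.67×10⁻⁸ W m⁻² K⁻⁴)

L = 4πR_⋆²σT_⋆⁴ = 4π(4.11×10⁸)² × 5.67×10⁻⁸ × (4850)⁴ = 6.66×10²⁵ W.
S = L/(4πd²) = 3.18×10⁴ W m⁻².
Energy balance: absorbed = emitted ⇒ πR²·S(1−A) = 4πR²·σT_eq⁴, so T_eq⁴ = S(1−A)/(4σ).
T_eq = [3.18×10⁴ × 0.53 / (4 × 5.67×10⁻⁸)]^(1/4) = (7.44×10¹⁰)^(1/4) = 522 K.

T_eq ≈ 522 K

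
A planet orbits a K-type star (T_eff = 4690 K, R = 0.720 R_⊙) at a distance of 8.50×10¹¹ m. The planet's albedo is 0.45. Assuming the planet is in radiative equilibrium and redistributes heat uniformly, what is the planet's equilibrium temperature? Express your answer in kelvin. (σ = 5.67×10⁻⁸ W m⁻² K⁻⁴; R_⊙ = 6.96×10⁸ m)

R_⋆ = 0.720 × 6.96×10⁸ = 5.01×10⁸ m.
L = 4πR_⋆²σT_⋆⁴ = 4π(5.01×10⁸)² × 5.67×10⁻⁸ × (4690)⁴ = 8.66×10²⁵ W.
S = L/(4πd²) = 9.53 W m⁻².
Energy balance: absorbed = emitted ⇒ πR²·S(1−A) = 4πR²·σT_eq⁴, so T_eq⁴ = S(1−A)/(4σ).
T_eq = [9.53 × 0.55 / (4 × 5.67×10⁻⁸)]^(1/4) = (2.31×10⁷)^(1/4) = 69.3 K.

T_eq ≈ 69.3 K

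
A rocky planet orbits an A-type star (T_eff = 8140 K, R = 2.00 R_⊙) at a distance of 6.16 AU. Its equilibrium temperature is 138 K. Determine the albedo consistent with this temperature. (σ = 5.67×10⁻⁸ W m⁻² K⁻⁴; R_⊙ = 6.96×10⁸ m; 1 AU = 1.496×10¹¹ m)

A ≈ 0.86

R_⋆ = 2.00 × 6.96×10⁸ = 1.39×10⁹ m.
d = 6.16 AU = 9.22×10¹¹ m.
L = 4πR_⋆²σT_⋆⁴ = 4π(1.39×10⁹)² × 5.67×10⁻⁸ × (8140)⁴ = 6.06×10²⁷ W.
S = L/(4πd²) = 568 W m⁻².
From T_eq⁴ = S(1−A)/(4σ): 1−A = 4σT_eq⁴/S.
1−A = 4 × 5.67×10⁻⁸ × (138)⁴ / 568 = 0.145.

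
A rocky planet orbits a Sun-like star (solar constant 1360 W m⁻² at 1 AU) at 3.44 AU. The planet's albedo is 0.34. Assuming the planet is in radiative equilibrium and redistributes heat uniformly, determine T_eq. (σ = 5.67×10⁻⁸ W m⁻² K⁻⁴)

T_eq ≈ 135 K

Flux at 3.44 AU: S = 1360/3.44² = 115 W m⁻².
Energy balance: absorbed = emitted ⇒ πR²·S(1−A) = 4πR²·σT_eq⁴, so T_eq⁴ = S(1−A)/(4σ).
T_eq = [115 × 0.66 / (4 × 5.67×10⁻⁸)]^(1/4) = (3.34×10⁸)^(1/4) = 135 K.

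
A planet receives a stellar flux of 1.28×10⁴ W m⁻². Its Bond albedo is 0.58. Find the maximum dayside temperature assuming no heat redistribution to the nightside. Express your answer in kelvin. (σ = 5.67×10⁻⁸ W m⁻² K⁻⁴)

T_ss ≈ 555 K

With no redistribution each surface element balances locally: S(1−A) = σT⁴.
T = [1.28×10⁴ × 0.42 / 5.67×10⁻⁸]^(1/4) = (9.48×10¹⁰)^(1/4) = 555 K.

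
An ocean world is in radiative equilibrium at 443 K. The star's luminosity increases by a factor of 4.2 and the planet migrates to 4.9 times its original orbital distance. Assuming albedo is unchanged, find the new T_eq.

T_eq ∝ L^(1/4) · d^(−1/2).
T′ = 443 × 4.2^(1/4) / 4.9^(1/2) = 286 K.

T_eq ≈ 286 K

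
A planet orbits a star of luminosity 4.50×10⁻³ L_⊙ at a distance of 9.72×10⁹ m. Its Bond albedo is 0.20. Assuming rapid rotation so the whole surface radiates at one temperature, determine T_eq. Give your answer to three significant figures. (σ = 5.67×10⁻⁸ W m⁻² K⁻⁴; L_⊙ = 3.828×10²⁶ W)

L = 4.50×10⁻³ × 3.828×10²⁶ = 1.72×10²⁴ W.
Flux: S = L/(4πd²) = 1.72×10²⁴/(4π×(9.72×10⁹)²) = 1450 W m⁻².
Energy balance: absorbed = emitted ⇒ πR²·S(1−A) = 4πR²·σT_eq⁴, so T_eq⁴ = S(1−A)/(4σ).
T_eq = [1450 × 0.80 / (4 × 5.67×10⁻⁸)]^(1/4) = (5.12×10⁹)^(1/4) = 267 K.

T_eq ≈ 267 K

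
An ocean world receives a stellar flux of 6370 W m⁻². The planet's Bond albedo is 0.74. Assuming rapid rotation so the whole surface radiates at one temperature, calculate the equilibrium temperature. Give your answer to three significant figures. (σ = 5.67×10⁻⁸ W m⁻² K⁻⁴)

Energy balance: absorbed = emitted ⇒ πR²·S(1−A) = 4πR²·σT_eq⁴, so T_eq⁴ = S(1−A)/(4σ).
T_eq = [6370 × 0.26 / (4 × 5.67×10⁻⁸)]^(1/4) = (7.30×10⁹)^(1/4) = 292 K.

T_eq ≈ 292 K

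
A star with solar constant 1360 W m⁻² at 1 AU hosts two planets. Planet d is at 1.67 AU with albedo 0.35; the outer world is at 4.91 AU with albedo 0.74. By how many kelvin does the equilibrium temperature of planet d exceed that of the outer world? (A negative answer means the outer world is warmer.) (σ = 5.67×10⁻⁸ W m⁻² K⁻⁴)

T_eq = [S₀(1−A)/(4σd²)]^(1/4), so T ∝ (1−A)^(1/4) / √d.
T₁ = [1360×0.65/(4×5.67×10⁻⁸×1.67²)]^(1/4) = 193.35 K.
T₂ = [1360×0.26/(4×5.67×10⁻⁸×4.91²)]^(1/4) = 89.68 K.

ΔT ≈ 103.7 K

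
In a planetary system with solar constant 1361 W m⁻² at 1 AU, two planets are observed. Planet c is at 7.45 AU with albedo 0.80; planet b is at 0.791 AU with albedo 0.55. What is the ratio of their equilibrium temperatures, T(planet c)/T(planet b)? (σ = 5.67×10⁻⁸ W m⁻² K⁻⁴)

T₁/T₂ ≈ 0.266

T_eq = [S₀(1−A)/(4σd²)]^(1/4), so T ∝ (1−A)^(1/4) / √d.
T₁ = [1361×0.20/(4×5.67×10⁻⁸×7.45²)]^(1/4) = 68.19 K.
T₂ = [1361×0.45/(4×5.67×10⁻⁸×0.791²)]^(1/4) = 256.31 K.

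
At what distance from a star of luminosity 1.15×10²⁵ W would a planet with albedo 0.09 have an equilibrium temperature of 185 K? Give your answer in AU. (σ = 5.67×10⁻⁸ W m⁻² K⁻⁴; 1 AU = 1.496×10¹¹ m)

From T_eq⁴ = L(1−A)/(16πσd²): d = √[L(1−A)/(16πσT_eq⁴)].
d = √[1.15×10²⁵ × 0.91 / (16π × 5.67×10⁻⁸ × (185)⁴)] = 5.60×10¹⁰ m = 0.374 AU.

d ≈ 0.374 AU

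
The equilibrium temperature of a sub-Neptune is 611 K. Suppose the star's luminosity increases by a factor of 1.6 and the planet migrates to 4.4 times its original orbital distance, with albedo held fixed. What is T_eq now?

T_eq ≈ 328 K

T_eq ∝ L^(1/4) · d^(−1/2).
T′ = 611 × 1.6^(1/4) / 4.4^(1/2) = 328 K.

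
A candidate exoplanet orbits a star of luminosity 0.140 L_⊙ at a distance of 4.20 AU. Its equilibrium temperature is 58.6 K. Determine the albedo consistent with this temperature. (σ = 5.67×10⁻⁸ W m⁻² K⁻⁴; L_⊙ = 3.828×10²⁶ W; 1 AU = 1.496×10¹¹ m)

d = 4.20 AU = 6.28×10¹¹ m.
L = 0.140 × 3.828×10²⁶ = 5.36×10²⁵ W.
Flux: S = L/(4πd²) = 5.36×10²⁵/(4π×(6.28×10¹¹)²) = 10.8 W m⁻².
From T_eq⁴ = S(1−A)/(4σ): 1−A = 4σT_eq⁴/S.
1−A = 4 × 5.67×10⁻⁸ × (58.6)⁴ / 10.8 = 0.248.

A ≈ 0.75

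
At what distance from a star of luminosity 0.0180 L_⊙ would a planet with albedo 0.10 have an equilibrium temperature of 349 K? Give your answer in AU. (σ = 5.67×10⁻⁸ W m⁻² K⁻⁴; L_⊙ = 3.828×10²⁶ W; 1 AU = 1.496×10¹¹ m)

L = 0.0180 × 3.828×10²⁶ = 6.89×10²⁴ W.
From T_eq⁴ = L(1−A)/(16πσd²): d = √[L(1−A)/(16πσT_eq⁴)].
d = √[6.89×10²⁴ × 0.90 / (16π × 5.67×10⁻⁸ × (349)⁴)] = 1.21×10¹⁰ m = 0.0810 AU.

d ≈ 0.0810 AU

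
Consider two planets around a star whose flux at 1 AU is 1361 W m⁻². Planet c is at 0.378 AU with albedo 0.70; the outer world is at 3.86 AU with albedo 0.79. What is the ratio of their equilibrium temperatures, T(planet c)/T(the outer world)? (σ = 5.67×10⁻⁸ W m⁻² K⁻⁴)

T₁/T₂ ≈ 3.494

T_eq = [S₀(1−A)/(4σd²)]^(1/4), so T ∝ (1−A)^(1/4) / √d.
T₁ = [1361×0.30/(4×5.67×10⁻⁸×0.378²)]^(1/4) = 335.03 K.
T₂ = [1361×0.21/(4×5.67×10⁻⁸×3.86²)]^(1/4) = 95.90 K.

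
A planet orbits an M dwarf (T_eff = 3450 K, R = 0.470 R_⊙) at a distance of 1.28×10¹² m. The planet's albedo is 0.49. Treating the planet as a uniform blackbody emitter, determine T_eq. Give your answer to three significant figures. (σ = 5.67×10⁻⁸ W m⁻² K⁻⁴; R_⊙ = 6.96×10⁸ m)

T_eq ≈ 33.0 K

R_⋆ = 0.470 × 6.96×10⁸ = 3.27×10⁸ m.
L = 4πR_⋆²σT_⋆⁴ = 4π(3.27×10⁸)² × 5.67×10⁻⁸ × (3450)⁴ = 1.08×10²⁵ W.
S = L/(4πd²) = 0.525 W m⁻².
Energy balance: absorbed = emitted ⇒ πR²·S(1−A) = 4πR²·σT_eq⁴, so T_eq⁴ = S(1−A)/(4σ).
T_eq = [0.525 × 0.51 / (4 × 5.67×10⁻⁸)]^(1/4) = (1.18×10⁶)^(1/4) = 33.0 K.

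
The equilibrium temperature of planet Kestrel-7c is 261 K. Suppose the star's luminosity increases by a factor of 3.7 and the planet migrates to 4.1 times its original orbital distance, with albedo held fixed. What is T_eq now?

T_eq ≈ 179 K

T_eq ∝ L^(1/4) · d^(−1/2).
T′ = 261 × 3.7^(1/4) / 4.1^(1/2) = 179 K.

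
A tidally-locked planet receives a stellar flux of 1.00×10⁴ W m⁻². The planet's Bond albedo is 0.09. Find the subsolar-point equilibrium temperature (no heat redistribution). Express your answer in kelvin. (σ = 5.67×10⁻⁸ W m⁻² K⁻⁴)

T_ss ≈ 633 K

At the subsolar point the surface absorbs S(1−A) and emits σT⁴ per unit area — no factor of 4, since only the local patch is in balance.
T = [1.00×10⁴ × 0.91 / 5.67×10⁻⁸]^(1/4) = (1.60×10¹¹)^(1/4) = 633 K.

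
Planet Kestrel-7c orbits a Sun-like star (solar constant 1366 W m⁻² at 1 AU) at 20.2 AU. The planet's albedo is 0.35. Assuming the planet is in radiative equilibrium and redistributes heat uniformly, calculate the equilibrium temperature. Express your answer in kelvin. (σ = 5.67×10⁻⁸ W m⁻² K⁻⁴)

T_eq ≈ 55.7 K

Flux at 20.2 AU: S = 1366/20.2² = 3.35 W m⁻².
Energy balance: absorbed = emitted ⇒ πR²·S(1−A) = 4πR²·σT_eq⁴, so T_eq⁴ = S(1−A)/(4σ).
T_eq = [3.35 × 0.65 / (4 × 5.67×10⁻⁸)]^(1/4) = (9.59×10⁶)^(1/4) = 55.7 K.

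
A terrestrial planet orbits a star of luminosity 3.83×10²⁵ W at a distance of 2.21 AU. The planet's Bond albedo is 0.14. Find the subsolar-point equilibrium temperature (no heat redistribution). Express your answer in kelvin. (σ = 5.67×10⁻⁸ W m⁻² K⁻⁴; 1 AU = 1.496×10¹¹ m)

T_ss ≈ 143 K

d = 2.21 AU = 3.31×10¹¹ m.
Flux: S = L/(4πd²) = 3.83×10²⁵/(4π×(3.31×10¹¹)²) = 27.9 W m⁻².
At the subsolar point the surface absorbs S(1−A) and emits σT⁴ per unit area — no factor of 4, since only the local patch is in balance.
T = [27.9 × 0.86 / 5.67×10⁻⁸]^(1/4) = (4.23×10⁸)^(1/4) = 143 K.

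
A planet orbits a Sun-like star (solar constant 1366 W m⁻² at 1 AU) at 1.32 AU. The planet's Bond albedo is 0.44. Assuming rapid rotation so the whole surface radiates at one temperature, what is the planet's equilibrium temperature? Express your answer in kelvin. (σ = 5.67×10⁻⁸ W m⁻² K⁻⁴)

T_eq ≈ 210 K

Flux at 1.32 AU: S = 1366/1.32² = 784 W m⁻².
Energy balance: absorbed = emitted ⇒ πR²·S(1−A) = 4πR²·σT_eq⁴, so T_eq⁴ = S(1−A)/(4σ).
T_eq = [784 × 0.56 / (4 × 5.67×10⁻⁸)]^(1/4) = (1.94×10⁹)^(1/4) = 210 K.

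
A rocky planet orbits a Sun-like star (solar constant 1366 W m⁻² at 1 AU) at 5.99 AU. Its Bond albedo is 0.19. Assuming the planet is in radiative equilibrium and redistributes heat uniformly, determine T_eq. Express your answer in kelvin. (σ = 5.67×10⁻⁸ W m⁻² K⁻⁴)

T_eq ≈ 108 K

Flux at 5.99 AU: S = 1366/5.99² = 38.1 W m⁻².
Energy balance: absorbed = emitted ⇒ πR²·S(1−A) = 4πR²·σT_eq⁴, so T_eq⁴ = S(1−A)/(4σ).
T_eq = [38.1 × 0.81 / (4 × 5.67×10⁻⁸)]^(1/4) = (1.36×10⁸)^(1/4) = 108 K.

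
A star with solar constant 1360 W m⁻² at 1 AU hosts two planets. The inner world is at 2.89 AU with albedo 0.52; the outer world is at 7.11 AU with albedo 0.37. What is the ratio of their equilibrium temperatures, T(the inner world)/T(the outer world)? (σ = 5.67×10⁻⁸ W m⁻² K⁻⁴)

T₁/T₂ ≈ 1.465

T_eq = [S₀(1−A)/(4σd²)]^(1/4), so T ∝ (1−A)^(1/4) / √d.
T₁ = [1360×0.48/(4×5.67×10⁻⁸×2.89²)]^(1/4) = 136.25 K.
T₂ = [1360×0.63/(4×5.67×10⁻⁸×7.11²)]^(1/4) = 92.98 K.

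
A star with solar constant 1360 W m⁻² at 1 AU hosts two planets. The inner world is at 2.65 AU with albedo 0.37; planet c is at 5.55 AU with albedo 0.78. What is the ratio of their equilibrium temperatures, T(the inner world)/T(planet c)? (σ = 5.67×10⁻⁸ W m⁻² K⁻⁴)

T_eq = [S₀(1−A)/(4σd²)]^(1/4), so T ∝ (1−A)^(1/4) / √d.
T₁ = [1360×0.63/(4×5.67×10⁻⁸×2.65²)]^(1/4) = 152.30 K.
T₂ = [1360×0.22/(4×5.67×10⁻⁸×5.55²)]^(1/4) = 80.90 K.

T₁/T₂ ≈ 1.883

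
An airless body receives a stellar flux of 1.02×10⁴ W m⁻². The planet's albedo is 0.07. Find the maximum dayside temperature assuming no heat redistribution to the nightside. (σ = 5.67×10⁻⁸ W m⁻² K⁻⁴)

T_ss ≈ 640 K

With no redistribution each surface element balances locally: S(1−A) = σT⁴.
T = [1.02×10⁴ × 0.93 / 5.67×10⁻⁸]^(1/4) = (1.67×10¹¹)^(1/4) = 640 K.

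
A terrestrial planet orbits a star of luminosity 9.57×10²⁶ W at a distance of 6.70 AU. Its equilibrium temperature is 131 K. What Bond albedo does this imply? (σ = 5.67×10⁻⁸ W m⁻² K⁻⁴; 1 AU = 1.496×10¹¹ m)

d = 6.70 AU = 1.00×10¹² m.
Flux: S = L/(4πd²) = 9.57×10²⁶/(4π×(1.00×10¹²)²) = 75.8 W m⁻².
From T_eq⁴ = S(1−A)/(4σ): 1−A = 4σT_eq⁴/S.
1−A = 4 × 5.67×10⁻⁸ × (131)⁴ / 75.8 = 0.881.

A ≈ 0.12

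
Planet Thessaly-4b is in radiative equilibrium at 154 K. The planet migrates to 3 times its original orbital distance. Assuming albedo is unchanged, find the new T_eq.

T_eq ≈ 88.9 K

T_eq ∝ L^(1/4) · d^(−1/2).
T′ = 154 / 3^(1/2) = 88.9 K.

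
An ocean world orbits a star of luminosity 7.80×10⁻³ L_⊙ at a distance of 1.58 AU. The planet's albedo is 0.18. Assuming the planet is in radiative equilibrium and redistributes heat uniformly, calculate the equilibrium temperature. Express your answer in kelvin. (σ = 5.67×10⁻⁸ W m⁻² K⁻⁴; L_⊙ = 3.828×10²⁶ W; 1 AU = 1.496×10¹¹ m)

T_eq ≈ 62.6 K

d = 1.58 AU = 2.36×10¹¹ m.
L = 7.80×10⁻³ × 3.828×10²⁶ = 2.99×10²⁴ W.
Flux: S = L/(4πd²) = 2.99×10²⁴/(4π×(2.36×10¹¹)²) = 4.25 W m⁻².
Energy balance: absorbed = emitted ⇒ πR²·S(1−A) = 4πR²·σT_eq⁴, so T_eq⁴ = S(1−A)/(4σ).
T_eq = [4.25 × 0.82 / (4 × 5.67×10⁻⁸)]^(1/4) = (1.54×10⁷)^(1/4) = 62.6 K.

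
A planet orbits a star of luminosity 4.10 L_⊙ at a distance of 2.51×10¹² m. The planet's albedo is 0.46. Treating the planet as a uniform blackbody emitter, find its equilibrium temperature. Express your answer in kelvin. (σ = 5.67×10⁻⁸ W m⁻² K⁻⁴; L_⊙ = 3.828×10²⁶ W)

L = 4.10 × 3.828×10²⁶ = 1.57×10²⁷ W.
Flux: S = L/(4πd²) = 1.57×10²⁷/(4π×(2.51×10¹²)²) = 19.8 W m⁻².
Energy balance: absorbed = emitted ⇒ πR²·S(1−A) = 4πR²·σT_eq⁴, so T_eq⁴ = S(1−A)/(4σ).
T_eq = [19.8 × 0.54 / (4 × 5.67×10⁻⁸)]^(1/4) = (4.72×10⁷)^(1/4) = 82.9 K.

T_eq ≈ 82.9 K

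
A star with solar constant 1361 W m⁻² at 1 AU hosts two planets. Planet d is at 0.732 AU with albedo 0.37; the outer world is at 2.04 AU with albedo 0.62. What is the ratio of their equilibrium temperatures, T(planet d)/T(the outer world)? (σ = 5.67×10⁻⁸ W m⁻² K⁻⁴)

T_eq = [S₀(1−A)/(4σd²)]^(1/4), so T ∝ (1−A)^(1/4) / √d.
T₁ = [1361×0.63/(4×5.67×10⁻⁸×0.732²)]^(1/4) = 289.82 K.
T₂ = [1361×0.38/(4×5.67×10⁻⁸×2.04²)]^(1/4) = 153.00 K.

T₁/T₂ ≈ 1.894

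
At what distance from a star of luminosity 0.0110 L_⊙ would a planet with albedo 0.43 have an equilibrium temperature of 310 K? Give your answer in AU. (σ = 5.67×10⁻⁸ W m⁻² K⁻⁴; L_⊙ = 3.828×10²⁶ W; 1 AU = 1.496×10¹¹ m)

L = 0.0110 × 3.828×10²⁶ = 4.21×10²⁴ W.
From T_eq⁴ = L(1−A)/(16πσd²): d = √[L(1−A)/(16πσT_eq⁴)].
d = √[4.21×10²⁴ × 0.57 / (16π × 5.67×10⁻⁸ × (310)⁴)] = 9.55×10⁹ m = 0.0638 AU.

d ≈ 0.0638 AU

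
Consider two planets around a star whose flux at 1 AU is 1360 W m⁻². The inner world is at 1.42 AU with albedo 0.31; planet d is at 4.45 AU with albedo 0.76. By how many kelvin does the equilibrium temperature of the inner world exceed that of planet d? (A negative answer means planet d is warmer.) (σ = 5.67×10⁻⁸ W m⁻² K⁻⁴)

T_eq = [S₀(1−A)/(4σd²)]^(1/4), so T ∝ (1−A)^(1/4) / √d.
T₁ = [1360×0.69/(4×5.67×10⁻⁸×1.42²)]^(1/4) = 212.83 K.
T₂ = [1360×0.24/(4×5.67×10⁻⁸×4.45²)]^(1/4) = 92.33 K.

ΔT ≈ 120.5 K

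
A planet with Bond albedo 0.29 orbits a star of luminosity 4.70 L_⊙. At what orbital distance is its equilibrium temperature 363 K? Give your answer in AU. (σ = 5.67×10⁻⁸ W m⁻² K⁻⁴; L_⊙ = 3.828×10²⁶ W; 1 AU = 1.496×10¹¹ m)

L = 4.70 × 3.828×10²⁶ = 1.80×10²⁷ W.
From T_eq⁴ = L(1−A)/(16πσd²): d = √[L(1−A)/(16πσT_eq⁴)].
d = √[1.80×10²⁷ × 0.71 / (16π × 5.67×10⁻⁸ × (363)⁴)] = 1.61×10¹¹ m = 1.07 AU.

d ≈ 1.07 AU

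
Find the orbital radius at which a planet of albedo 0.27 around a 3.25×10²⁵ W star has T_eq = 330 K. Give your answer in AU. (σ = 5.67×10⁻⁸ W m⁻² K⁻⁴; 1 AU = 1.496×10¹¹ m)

d ≈ 0.177 AU

From T_eq⁴ = L(1−A)/(16πσd²): d = √[L(1−A)/(16πσT_eq⁴)].
d = √[3.25×10²⁵ × 0.73 / (16π × 5.67×10⁻⁸ × (330)⁴)] = 2.65×10¹⁰ m = 0.177 AU.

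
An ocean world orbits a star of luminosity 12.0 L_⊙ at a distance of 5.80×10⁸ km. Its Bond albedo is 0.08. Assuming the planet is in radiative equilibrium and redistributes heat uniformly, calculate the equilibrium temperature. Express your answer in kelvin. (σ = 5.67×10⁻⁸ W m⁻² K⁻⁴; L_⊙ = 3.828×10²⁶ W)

T_eq ≈ 258 K

d = 5.80×10⁸ km = 5.80×10¹¹ m.
L = 12.0 × 3.828×10²⁶ = 4.59×10²⁷ W.
Flux: S = L/(4πd²) = 4.59×10²⁷/(4π×(5.80×10¹¹)²) = 1090 W m⁻².
Energy balance: absorbed = emitted ⇒ πR²·S(1−A) = 4πR²·σT_eq⁴, so T_eq⁴ = S(1−A)/(4σ).
T_eq = [1090 × 0.92 / (4 × 5.67×10⁻⁸)]^(1/4) = (4.41×10⁹)^(1/4) = 258 K.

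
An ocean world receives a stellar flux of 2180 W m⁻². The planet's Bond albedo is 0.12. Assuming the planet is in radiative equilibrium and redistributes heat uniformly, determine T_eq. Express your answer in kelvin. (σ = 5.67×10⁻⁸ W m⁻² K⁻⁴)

T_eq ≈ 303 K

Energy balance: absorbed = emitted ⇒ πR²·S(1−A) = 4πR²·σT_eq⁴, so T_eq⁴ = S(1−A)/(4σ).
T_eq = [2180 × 0.88 / (4 × 5.67×10⁻⁸)]^(1/4) = (8.46×10⁹)^(1/4) = 303 K.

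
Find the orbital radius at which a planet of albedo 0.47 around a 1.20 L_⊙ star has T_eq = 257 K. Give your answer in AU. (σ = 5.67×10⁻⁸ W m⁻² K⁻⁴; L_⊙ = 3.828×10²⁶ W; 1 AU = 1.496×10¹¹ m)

d ≈ 0.935 AU

L = 1.20 × 3.828×10²⁶ = 4.59×10²⁶ W.
From T_eq⁴ = L(1−A)/(16πσd²): d = √[L(1−A)/(16πσT_eq⁴)].
d = √[4.59×10²⁶ × 0.53 / (16π × 5.67×10⁻⁸ × (257)⁴)] = 1.40×10¹¹ m = 0.935 AU.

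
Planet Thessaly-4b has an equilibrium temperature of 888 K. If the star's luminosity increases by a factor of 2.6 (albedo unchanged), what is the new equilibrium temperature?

T_eq ∝ L^(1/4) · d^(−1/2).
T′ = 888 × 2.6^(1/4) = 1130 K.

T_eq ≈ 1130 K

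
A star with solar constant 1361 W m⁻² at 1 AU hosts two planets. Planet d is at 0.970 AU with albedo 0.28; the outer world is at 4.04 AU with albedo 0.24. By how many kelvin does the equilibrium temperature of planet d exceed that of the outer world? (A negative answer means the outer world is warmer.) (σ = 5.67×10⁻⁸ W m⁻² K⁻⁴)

T_eq = [S₀(1−A)/(4σd²)]^(1/4), so T ∝ (1−A)^(1/4) / √d.
T₁ = [1361×0.72/(4×5.67×10⁻⁸×0.970²)]^(1/4) = 260.32 K.
T₂ = [1361×0.76/(4×5.67×10⁻⁸×4.04²)]^(1/4) = 129.29 K.

ΔT ≈ 131.0 K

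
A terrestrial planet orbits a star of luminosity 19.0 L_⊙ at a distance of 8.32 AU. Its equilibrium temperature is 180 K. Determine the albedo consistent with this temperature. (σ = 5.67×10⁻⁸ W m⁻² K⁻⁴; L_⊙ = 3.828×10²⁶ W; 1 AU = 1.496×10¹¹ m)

d = 8.32 AU = 1.24×10¹² m.
L = 19.0 × 3.828×10²⁶ = 7.27×10²⁷ W.
Flux: S = L/(4πd²) = 7.27×10²⁷/(4π×(1.24×10¹²)²) = 374 W m⁻².
From T_eq⁴ = S(1−A)/(4σ): 1−A = 4σT_eq⁴/S.
1−A = 4 × 5.67×10⁻⁸ × (180)⁴ / 374 = 0.637.

A ≈ 0.36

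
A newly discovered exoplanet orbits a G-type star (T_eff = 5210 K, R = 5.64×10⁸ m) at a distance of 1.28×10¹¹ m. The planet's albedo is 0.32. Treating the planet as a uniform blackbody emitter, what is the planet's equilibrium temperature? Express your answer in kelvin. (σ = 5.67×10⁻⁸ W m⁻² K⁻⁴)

T_eq ≈ 222 K

L = 4πR_⋆²σT_⋆⁴ = 4π(5.64×10⁸)² × 5.67×10⁻⁸ × (5210)⁴ = 1.67×10²⁶ W.
S = L/(4πd²) = 811 W m⁻².
Energy balance: absorbed = emitted ⇒ πR²·S(1−A) = 4πR²·σT_eq⁴, so T_eq⁴ = S(1−A)/(4σ).
T_eq = [811 × 0.68 / (4 × 5.67×10⁻⁸)]^(1/4) = (2.43×10⁹)^(1/4) = 222 K.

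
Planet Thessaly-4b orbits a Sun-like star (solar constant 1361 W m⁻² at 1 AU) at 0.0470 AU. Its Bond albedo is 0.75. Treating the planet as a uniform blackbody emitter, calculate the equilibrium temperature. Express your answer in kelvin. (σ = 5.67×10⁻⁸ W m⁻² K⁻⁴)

T_eq ≈ 908 K

Flux at 0.0470 AU: S = 1361/0.0470² = 6.16×10⁵ W m⁻².
Energy balance: absorbed = emitted ⇒ πR²·S(1−A) = 4πR²·σT_eq⁴, so T_eq⁴ = S(1−A)/(4σ).
T_eq = [6.16×10⁵ × 0.25 / (4 × 5.67×10⁻⁸)]^(1/4) = (6.79×10¹¹)^(1/4) = 908 K.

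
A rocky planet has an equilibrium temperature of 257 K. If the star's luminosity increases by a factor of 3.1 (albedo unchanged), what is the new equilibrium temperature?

T_eq ≈ 341 K

T_eq ∝ L^(1/4) · d^(−1/2).
T′ = 257 × 3.1^(1/4) = 341 K.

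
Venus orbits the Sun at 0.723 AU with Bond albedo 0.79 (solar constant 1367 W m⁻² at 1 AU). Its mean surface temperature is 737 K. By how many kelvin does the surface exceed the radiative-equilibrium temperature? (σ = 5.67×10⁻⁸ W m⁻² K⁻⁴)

ΔT ≈ 515.2 K

S = 1367/0.723² = 2615 W m⁻².
T_eq = [S(1−A)/(4σ)]^(1/4) = [2615×0.21/(4×5.67×10⁻⁸)]^(1/4) = 221.8 K.
ΔT = T_surf − T_eq = 737 − 221.8.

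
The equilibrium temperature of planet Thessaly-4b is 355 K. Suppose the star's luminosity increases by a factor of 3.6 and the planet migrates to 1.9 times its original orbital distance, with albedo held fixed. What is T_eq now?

T_eq ≈ 355 K

T_eq ∝ L^(1/4) · d^(−1/2).
T′ = 355 × 3.6^(1/4) / 1.9^(1/2) = 355 K.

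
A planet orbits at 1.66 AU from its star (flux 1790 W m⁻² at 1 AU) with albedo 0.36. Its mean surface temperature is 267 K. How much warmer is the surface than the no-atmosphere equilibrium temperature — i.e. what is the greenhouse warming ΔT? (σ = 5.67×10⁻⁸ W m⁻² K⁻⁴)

ΔT ≈ 60.1 K

S = 1790/1.66² = 649.6 W m⁻².
T_eq = [S(1−A)/(4σ)]^(1/4) = [649.6×0.64/(4×5.67×10⁻⁸)]^(1/4) = 206.9 K.
ΔT = T_surf − T_eq = 267 − 206.9.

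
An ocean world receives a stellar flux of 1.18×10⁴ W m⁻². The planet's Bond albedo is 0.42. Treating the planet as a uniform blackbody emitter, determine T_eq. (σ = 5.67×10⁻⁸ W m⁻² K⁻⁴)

T_eq ≈ 417 K

Energy balance: absorbed = emitted ⇒ πR²·S(1−A) = 4πR²·σT_eq⁴, so T_eq⁴ = S(1−A)/(4σ).
T_eq = [1.18×10⁴ × 0.58 / (4 × 5.67×10⁻⁸)]^(1/4) = (3.02×10¹⁰)^(1/4) = 417 K.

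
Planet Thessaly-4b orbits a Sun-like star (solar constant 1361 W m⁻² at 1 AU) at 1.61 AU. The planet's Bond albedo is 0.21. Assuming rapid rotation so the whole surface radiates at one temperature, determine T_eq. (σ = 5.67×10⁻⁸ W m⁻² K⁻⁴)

Flux at 1.61 AU: S = 1361/1.61² = 525 W m⁻².
Energy balance: absorbed = emitted ⇒ πR²·S(1−A) = 4πR²·σT_eq⁴, so T_eq⁴ = S(1−A)/(4σ).
T_eq = [525 × 0.79 / (4 × 5.67×10⁻⁸)]^(1/4) = (1.83×10⁹)^(1/4) = 207 K.

T_eq ≈ 207 K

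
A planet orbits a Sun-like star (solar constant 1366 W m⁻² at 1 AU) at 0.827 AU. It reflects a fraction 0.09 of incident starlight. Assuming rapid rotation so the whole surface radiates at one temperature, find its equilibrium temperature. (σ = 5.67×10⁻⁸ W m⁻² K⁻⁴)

T_eq ≈ 299 K

Flux at 0.827 AU: S = 1366/0.827² = 2000 W m⁻².
Energy balance: absorbed = emitted ⇒ πR²·S(1−A) = 4πR²·σT_eq⁴, so T_eq⁴ = S(1−A)/(4σ).
T_eq = [2000 × 0.91 / (4 × 5.67×10⁻⁸)]^(1/4) = (8.01×10⁹)^(1/4) = 299 K.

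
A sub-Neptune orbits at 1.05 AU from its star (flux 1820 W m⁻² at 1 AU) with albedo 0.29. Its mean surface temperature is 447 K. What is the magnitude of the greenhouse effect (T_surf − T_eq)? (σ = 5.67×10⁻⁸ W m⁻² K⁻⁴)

S = 1820/1.05² = 1651 W m⁻².
T_eq = [S(1−A)/(4σ)]^(1/4) = [1651×0.71/(4×5.67×10⁻⁸)]^(1/4) = 268.1 K.
ΔT = T_surf − T_eq = 447 − 268.1.

ΔT ≈ 178.9 K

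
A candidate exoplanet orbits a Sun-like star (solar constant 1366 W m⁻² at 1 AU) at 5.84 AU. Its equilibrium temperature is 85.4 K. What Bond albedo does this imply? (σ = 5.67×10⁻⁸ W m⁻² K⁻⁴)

Flux at 5.84 AU: S = 1366/5.84² = 40.1 W m⁻².
From T_eq⁴ = S(1−A)/(4σ): 1−A = 4σT_eq⁴/S.
1−A = 4 × 5.67×10⁻⁸ × (85.4)⁴ / 40.1 = 0.301.

A ≈ 0.70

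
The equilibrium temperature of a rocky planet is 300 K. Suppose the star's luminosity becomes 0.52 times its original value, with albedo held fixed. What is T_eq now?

T_eq ∝ L^(1/4) · d^(−1/2).
T′ = 300 × 0.52^(1/4) = 255 K.

T_eq ≈ 255 K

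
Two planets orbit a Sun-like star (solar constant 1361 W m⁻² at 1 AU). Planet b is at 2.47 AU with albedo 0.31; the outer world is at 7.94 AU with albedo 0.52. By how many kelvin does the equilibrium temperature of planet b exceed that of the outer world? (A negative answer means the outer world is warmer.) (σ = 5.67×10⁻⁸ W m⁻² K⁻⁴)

T_eq = [S₀(1−A)/(4σd²)]^(1/4), so T ∝ (1−A)^(1/4) / √d.
T₁ = [1361×0.69/(4×5.67×10⁻⁸×2.47²)]^(1/4) = 161.41 K.
T₂ = [1361×0.48/(4×5.67×10⁻⁸×7.94²)]^(1/4) = 82.22 K.

ΔT ≈ 79.2 K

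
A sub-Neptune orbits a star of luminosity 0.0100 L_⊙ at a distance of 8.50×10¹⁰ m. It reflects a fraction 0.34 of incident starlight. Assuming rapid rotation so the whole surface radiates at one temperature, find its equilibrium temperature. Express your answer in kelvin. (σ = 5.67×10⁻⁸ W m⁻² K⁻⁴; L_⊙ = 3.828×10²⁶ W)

T_eq ≈ 105 K

L = 0.0100 × 3.828×10²⁶ = 3.83×10²⁴ W.
Flux: S = L/(4πd²) = 3.83×10²⁴/(4π×(8.50×10¹⁰)²) = 42.2 W m⁻².
Energy balance: absorbed = emitted ⇒ πR²·S(1−A) = 4πR²·σT_eq⁴, so T_eq⁴ = S(1−A)/(4σ).
T_eq = [42.2 × 0.66 / (4 × 5.67×10⁻⁸)]^(1/4) = (1.23×10⁸)^(1/4) = 105 K.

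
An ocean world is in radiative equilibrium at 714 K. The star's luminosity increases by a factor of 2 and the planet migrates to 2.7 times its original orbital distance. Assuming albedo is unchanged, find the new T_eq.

T_eq ∝ L^(1/4) · d^(−1/2).
T′ = 714 × 2^(1/4) / 2.7^(1/2) = 517 K.

T_eq ≈ 517 K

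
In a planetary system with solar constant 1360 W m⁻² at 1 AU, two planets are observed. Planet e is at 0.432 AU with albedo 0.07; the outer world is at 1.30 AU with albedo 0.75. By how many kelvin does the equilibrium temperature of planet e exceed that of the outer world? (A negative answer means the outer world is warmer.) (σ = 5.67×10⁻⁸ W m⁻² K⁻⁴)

ΔT ≈ 243.2 K

T_eq = [S₀(1−A)/(4σd²)]^(1/4), so T ∝ (1−A)^(1/4) / √d.
T₁ = [1360×0.93/(4×5.67×10⁻⁸×0.432²)]^(1/4) = 415.77 K.
T₂ = [1360×0.25/(4×5.67×10⁻⁸×1.30²)]^(1/4) = 172.58 K.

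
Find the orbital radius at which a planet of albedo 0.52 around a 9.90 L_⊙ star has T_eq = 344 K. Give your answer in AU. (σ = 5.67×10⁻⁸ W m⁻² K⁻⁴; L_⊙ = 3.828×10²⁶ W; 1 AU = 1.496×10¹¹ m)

L = 9.90 × 3.828×10²⁶ = 3.79×10²⁷ W.
From T_eq⁴ = L(1−A)/(16πσd²): d = √[L(1−A)/(16πσT_eq⁴)].
d = √[3.79×10²⁷ × 0.48 / (16π × 5.67×10⁻⁸ × (344)⁴)] = 2.13×10¹¹ m = 1.43 AU.

d ≈ 1.43 AU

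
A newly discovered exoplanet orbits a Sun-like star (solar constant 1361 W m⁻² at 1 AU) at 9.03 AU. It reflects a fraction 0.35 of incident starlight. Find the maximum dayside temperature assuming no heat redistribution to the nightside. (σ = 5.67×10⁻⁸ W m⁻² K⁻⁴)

Flux at 9.03 AU: S = 1361/9.03² = 16.7 W m⁻².
With no redistribution each surface element balances locally: S(1−A) = σT⁴.
T = [16.7 × 0.65 / 5.67×10⁻⁸]^(1/4) = (1.91×10⁸)^(1/4) = 118 K.

T_ss ≈ 118 K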